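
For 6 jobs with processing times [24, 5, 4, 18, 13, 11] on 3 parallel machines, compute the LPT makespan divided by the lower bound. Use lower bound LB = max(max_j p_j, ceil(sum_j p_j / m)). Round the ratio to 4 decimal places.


LPT order: [24, 18, 13, 11, 5, 4]
Machine loads after assignment: [24, 27, 24]
LPT makespan = 27
Lower bound = max(max_job, ceil(total/3)) = max(24, 25) = 25
Ratio = 27 / 25 = 1.08

1.08


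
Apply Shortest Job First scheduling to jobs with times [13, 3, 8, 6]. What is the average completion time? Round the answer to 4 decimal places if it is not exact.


SJF order (ascending): [3, 6, 8, 13]
Completion times:
  Job 1: burst=3, C=3
  Job 2: burst=6, C=9
  Job 3: burst=8, C=17
  Job 4: burst=13, C=30
Average completion = 59/4 = 14.75

14.75


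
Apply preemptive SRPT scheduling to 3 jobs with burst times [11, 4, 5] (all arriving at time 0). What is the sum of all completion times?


Since all jobs arrive at t=0, SRPT equals SPT ordering.
SPT order: [4, 5, 11]
Completion times:
  Job 1: p=4, C=4
  Job 2: p=5, C=9
  Job 3: p=11, C=20
Total completion time = 4 + 9 + 20 = 33

33


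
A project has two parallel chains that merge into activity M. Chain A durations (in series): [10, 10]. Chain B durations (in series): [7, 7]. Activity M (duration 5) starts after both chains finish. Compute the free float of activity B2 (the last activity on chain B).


ES(B2) = sum of predecessors on chain B = 7
EF(B2) = ES + duration = 7 + 7 = 14
Successor of B2 is M. ES(M) = max(sum(A), sum(B)) = max(20, 14) = 20
Free float = ES(successor) - EF(current) = 20 - 14 = 6

6


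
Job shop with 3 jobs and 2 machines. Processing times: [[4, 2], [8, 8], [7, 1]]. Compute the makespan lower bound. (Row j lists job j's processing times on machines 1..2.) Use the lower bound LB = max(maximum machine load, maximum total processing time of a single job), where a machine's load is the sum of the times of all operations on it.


Machine loads:
  Machine 1: 4 + 8 + 7 = 19
  Machine 2: 2 + 8 + 1 = 11
Max machine load = 19
Job totals:
  Job 1: 6
  Job 2: 16
  Job 3: 8
Max job total = 16
Lower bound = max(19, 16) = 19

19


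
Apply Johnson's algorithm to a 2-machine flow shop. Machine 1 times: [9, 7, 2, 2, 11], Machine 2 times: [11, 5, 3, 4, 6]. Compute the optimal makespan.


Apply Johnson's rule:
  Group 1 (a <= b): [(3, 2, 3), (4, 2, 4), (1, 9, 11)]
  Group 2 (a > b): [(5, 11, 6), (2, 7, 5)]
Optimal job order: [3, 4, 1, 5, 2]
Schedule:
  Job 3: M1 done at 2, M2 done at 5
  Job 4: M1 done at 4, M2 done at 9
  Job 1: M1 done at 13, M2 done at 24
  Job 5: M1 done at 24, M2 done at 30
  Job 2: M1 done at 31, M2 done at 36
Makespan = 36

36


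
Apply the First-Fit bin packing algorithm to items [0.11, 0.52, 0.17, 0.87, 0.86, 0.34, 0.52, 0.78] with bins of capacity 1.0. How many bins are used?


Place items sequentially using First-Fit:
  Item 0.11 -> new Bin 1
  Item 0.52 -> Bin 1 (now 0.63)
  Item 0.17 -> Bin 1 (now 0.8)
  Item 0.87 -> new Bin 2
  Item 0.86 -> new Bin 3
  Item 0.34 -> new Bin 4
  Item 0.52 -> Bin 4 (now 0.86)
  Item 0.78 -> new Bin 5
Total bins used = 5

5


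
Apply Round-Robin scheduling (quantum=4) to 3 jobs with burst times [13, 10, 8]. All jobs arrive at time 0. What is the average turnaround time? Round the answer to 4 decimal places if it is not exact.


Time quantum = 4
Execution trace:
  J1 runs 4 units, time = 4
  J2 runs 4 units, time = 8
  J3 runs 4 units, time = 12
  J1 runs 4 units, time = 16
  J2 runs 4 units, time = 20
  J3 runs 4 units, time = 24
  J1 runs 4 units, time = 28
  J2 runs 2 units, time = 30
  J1 runs 1 units, time = 31
Finish times: [31, 30, 24]
Average turnaround = 85/3 = 28.3333

28.3333


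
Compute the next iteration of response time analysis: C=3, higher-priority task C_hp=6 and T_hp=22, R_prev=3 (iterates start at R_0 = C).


R_next = C + ceil(R_prev / T_hp) * C_hp
ceil(3 / 22) = ceil(0.1364) = 1
Interference = 1 * 6 = 6
R_next = 3 + 6 = 9

9


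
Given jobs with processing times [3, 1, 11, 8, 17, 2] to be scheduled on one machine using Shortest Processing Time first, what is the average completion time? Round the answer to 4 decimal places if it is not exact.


Sort jobs by processing time (SPT order): [1, 2, 3, 8, 11, 17]
Compute completion times sequentially:
  Job 1: processing = 1, completes at 1
  Job 2: processing = 2, completes at 3
  Job 3: processing = 3, completes at 6
  Job 4: processing = 8, completes at 14
  Job 5: processing = 11, completes at 25
  Job 6: processing = 17, completes at 42
Sum of completion times = 91
Average completion time = 91/6 = 15.1667

15.1667


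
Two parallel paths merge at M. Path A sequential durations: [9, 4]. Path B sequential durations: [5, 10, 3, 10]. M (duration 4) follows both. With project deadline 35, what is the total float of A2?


Forward pass: ES(A2) = sum of predecessors on chain A = 9
EF = ES + duration = 9 + 4 = 13
Backward pass: LF(M) = deadline = 35; LS(M) = 35 - 4 = 31
LF(A2) = LS(M) - sum(successors on chain A) = 31 - 0 = 31
LS = LF - duration = 31 - 4 = 27
Total float = LS - ES = 27 - 9 = 18

18


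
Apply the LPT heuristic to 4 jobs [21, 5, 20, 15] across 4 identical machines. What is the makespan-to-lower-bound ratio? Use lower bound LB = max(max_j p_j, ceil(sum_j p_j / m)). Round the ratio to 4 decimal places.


LPT order: [21, 20, 15, 5]
Machine loads after assignment: [21, 20, 15, 5]
LPT makespan = 21
Lower bound = max(max_job, ceil(total/4)) = max(21, 16) = 21
Ratio = 21 / 21 = 1.0

1.0


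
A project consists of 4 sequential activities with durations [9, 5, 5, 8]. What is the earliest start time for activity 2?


Activity 2 starts after activities 1 through 1 complete.
Predecessor durations: [9]
ES = 9 = 9

9


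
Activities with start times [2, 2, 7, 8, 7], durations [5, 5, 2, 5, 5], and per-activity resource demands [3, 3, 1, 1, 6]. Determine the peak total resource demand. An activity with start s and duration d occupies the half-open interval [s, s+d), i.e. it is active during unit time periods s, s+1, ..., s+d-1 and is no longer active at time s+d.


Each activity i is active on [start_i, start_i + duration_i).
Compute total resource usage per time slot:
  t=0: active resources = [], total = 0
  t=1: active resources = [], total = 0
  t=2: active resources = [3, 3], total = 6
  t=3: active resources = [3, 3], total = 6
  t=4: active resources = [3, 3], total = 6
  t=5: active resources = [3, 3], total = 6
  t=6: active resources = [3, 3], total = 6
  t=7: active resources = [1, 6], total = 7
  t=8: active resources = [1, 1, 6], total = 8
  t=9: active resources = [1, 6], total = 7
  t=10: active resources = [1, 6], total = 7
  t=11: active resources = [1, 6], total = 7
  t=12: active resources = [1], total = 1
Peak resource demand = 8

8


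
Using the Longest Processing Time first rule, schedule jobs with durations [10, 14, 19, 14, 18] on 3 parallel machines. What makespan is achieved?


Sort jobs in decreasing order (LPT): [19, 18, 14, 14, 10]
Assign each job to the least loaded machine:
  Machine 1: jobs [19], load = 19
  Machine 2: jobs [18, 10], load = 28
  Machine 3: jobs [14, 14], load = 28
Makespan = max load = 28

28


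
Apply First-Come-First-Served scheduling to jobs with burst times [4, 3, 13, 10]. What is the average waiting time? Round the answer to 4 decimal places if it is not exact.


FCFS order (as given): [4, 3, 13, 10]
Waiting times:
  Job 1: wait = 0
  Job 2: wait = 4
  Job 3: wait = 7
  Job 4: wait = 20
Sum of waiting times = 31
Average waiting time = 31/4 = 7.75

7.75


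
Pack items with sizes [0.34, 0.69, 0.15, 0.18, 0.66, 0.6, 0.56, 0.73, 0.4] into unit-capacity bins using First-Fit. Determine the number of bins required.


Place items sequentially using First-Fit:
  Item 0.34 -> new Bin 1
  Item 0.69 -> new Bin 2
  Item 0.15 -> Bin 1 (now 0.49)
  Item 0.18 -> Bin 1 (now 0.67)
  Item 0.66 -> new Bin 3
  Item 0.6 -> new Bin 4
  Item 0.56 -> new Bin 5
  Item 0.73 -> new Bin 6
  Item 0.4 -> Bin 4 (now 1.0)
Total bins used = 6

6


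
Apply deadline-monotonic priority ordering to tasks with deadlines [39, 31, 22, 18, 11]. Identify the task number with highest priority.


Sort tasks by relative deadline (ascending):
  Task 5: deadline = 11
  Task 4: deadline = 18
  Task 3: deadline = 22
  Task 2: deadline = 31
  Task 1: deadline = 39
Priority order (highest first): [5, 4, 3, 2, 1]
Highest priority task = 5

5


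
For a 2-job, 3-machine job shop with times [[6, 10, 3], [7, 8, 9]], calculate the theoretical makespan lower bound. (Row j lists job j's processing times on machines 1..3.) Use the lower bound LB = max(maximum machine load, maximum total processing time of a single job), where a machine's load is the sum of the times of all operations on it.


Machine loads:
  Machine 1: 6 + 7 = 13
  Machine 2: 10 + 8 = 18
  Machine 3: 3 + 9 = 12
Max machine load = 18
Job totals:
  Job 1: 19
  Job 2: 24
Max job total = 24
Lower bound = max(18, 24) = 24

24


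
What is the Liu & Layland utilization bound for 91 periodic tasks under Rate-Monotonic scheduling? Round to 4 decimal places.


Compute 2^(1/91) = 1.0076460851
Subtract 1: 1.0076460851 - 1 = 0.0076460851
Multiply by n: 91 * 0.0076460851 = 0.6957937441
Round to 4 dp: 0.6958

0.6958


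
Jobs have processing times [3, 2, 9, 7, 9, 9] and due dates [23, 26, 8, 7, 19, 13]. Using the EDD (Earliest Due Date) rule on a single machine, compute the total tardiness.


Sort by due date (EDD order): [(7, 7), (9, 8), (9, 13), (9, 19), (3, 23), (2, 26)]
Compute completion times and tardiness:
  Job 1: p=7, d=7, C=7, tardiness=max(0,7-7)=0
  Job 2: p=9, d=8, C=16, tardiness=max(0,16-8)=8
  Job 3: p=9, d=13, C=25, tardiness=max(0,25-13)=12
  Job 4: p=9, d=19, C=34, tardiness=max(0,34-19)=15
  Job 5: p=3, d=23, C=37, tardiness=max(0,37-23)=14
  Job 6: p=2, d=26, C=39, tardiness=max(0,39-26)=13
Total tardiness = 62

62


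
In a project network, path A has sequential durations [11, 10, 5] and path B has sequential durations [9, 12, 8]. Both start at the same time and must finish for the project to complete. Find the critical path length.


Path A total = 11 + 10 + 5 = 26
Path B total = 9 + 12 + 8 = 29
Critical path = longest path = max(26, 29) = 29

29


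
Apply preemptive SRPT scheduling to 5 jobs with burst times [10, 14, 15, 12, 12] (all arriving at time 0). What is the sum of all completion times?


Since all jobs arrive at t=0, SRPT equals SPT ordering.
SPT order: [10, 12, 12, 14, 15]
Completion times:
  Job 1: p=10, C=10
  Job 2: p=12, C=22
  Job 3: p=12, C=34
  Job 4: p=14, C=48
  Job 5: p=15, C=63
Total completion time = 10 + 22 + 34 + 48 + 63 = 177

177


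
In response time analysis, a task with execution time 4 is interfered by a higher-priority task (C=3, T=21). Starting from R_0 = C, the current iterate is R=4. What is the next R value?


R_next = C + ceil(R_prev / T_hp) * C_hp
ceil(4 / 21) = ceil(0.1905) = 1
Interference = 1 * 3 = 3
R_next = 4 + 3 = 7

7


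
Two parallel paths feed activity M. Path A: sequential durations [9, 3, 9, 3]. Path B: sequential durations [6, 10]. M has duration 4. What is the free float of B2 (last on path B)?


ES(B2) = sum of predecessors on chain B = 6
EF(B2) = ES + duration = 6 + 10 = 16
Successor of B2 is M. ES(M) = max(sum(A), sum(B)) = max(24, 16) = 24
Free float = ES(successor) - EF(current) = 24 - 16 = 8

8


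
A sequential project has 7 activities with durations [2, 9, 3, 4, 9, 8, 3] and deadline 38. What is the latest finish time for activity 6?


LF(activity 6) = deadline - sum of successor durations
Successors: activities 7 through 7 with durations [3]
Sum of successor durations = 3
LF = 38 - 3 = 35

35


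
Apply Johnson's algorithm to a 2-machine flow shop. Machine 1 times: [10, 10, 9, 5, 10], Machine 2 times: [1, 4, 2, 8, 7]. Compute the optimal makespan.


Apply Johnson's rule:
  Group 1 (a <= b): [(4, 5, 8)]
  Group 2 (a > b): [(5, 10, 7), (2, 10, 4), (3, 9, 2), (1, 10, 1)]
Optimal job order: [4, 5, 2, 3, 1]
Schedule:
  Job 4: M1 done at 5, M2 done at 13
  Job 5: M1 done at 15, M2 done at 22
  Job 2: M1 done at 25, M2 done at 29
  Job 3: M1 done at 34, M2 done at 36
  Job 1: M1 done at 44, M2 done at 45
Makespan = 45

45


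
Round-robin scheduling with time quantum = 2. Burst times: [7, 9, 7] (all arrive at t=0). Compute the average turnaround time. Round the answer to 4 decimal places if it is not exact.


Time quantum = 2
Execution trace:
  J1 runs 2 units, time = 2
  J2 runs 2 units, time = 4
  J3 runs 2 units, time = 6
  J1 runs 2 units, time = 8
  J2 runs 2 units, time = 10
  J3 runs 2 units, time = 12
  J1 runs 2 units, time = 14
  J2 runs 2 units, time = 16
  J3 runs 2 units, time = 18
  J1 runs 1 units, time = 19
  J2 runs 2 units, time = 21
  J3 runs 1 units, time = 22
  J2 runs 1 units, time = 23
Finish times: [19, 23, 22]
Average turnaround = 64/3 = 21.3333

21.3333


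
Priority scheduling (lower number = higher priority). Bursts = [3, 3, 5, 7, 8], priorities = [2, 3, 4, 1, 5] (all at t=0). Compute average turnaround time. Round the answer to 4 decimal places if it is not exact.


Sort by priority (ascending = highest first):
Order: [(1, 7), (2, 3), (3, 3), (4, 5), (5, 8)]
Completion times:
  Priority 1, burst=7, C=7
  Priority 2, burst=3, C=10
  Priority 3, burst=3, C=13
  Priority 4, burst=5, C=18
  Priority 5, burst=8, C=26
Average turnaround = 74/5 = 14.8

14.8


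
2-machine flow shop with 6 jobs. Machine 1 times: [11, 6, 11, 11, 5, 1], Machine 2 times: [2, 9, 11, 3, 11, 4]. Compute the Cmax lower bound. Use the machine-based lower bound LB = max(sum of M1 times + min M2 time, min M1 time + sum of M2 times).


LB1 = sum(M1 times) + min(M2 times) = 45 + 2 = 47
LB2 = min(M1 times) + sum(M2 times) = 1 + 40 = 41
Lower bound = max(LB1, LB2) = max(47, 41) = 47

47


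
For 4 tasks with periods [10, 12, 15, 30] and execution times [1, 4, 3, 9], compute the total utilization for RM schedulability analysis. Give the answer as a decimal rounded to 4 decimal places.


Compute individual utilizations (exact fractions):
  Task 1: C/T = 1/10 (approx. 0.1)
  Task 2: C/T = 4/12 = 1/3 (approx. 0.3333)
  Task 3: C/T = 3/15 = 1/5 (approx. 0.2)
  Task 4: C/T = 9/30 = 3/10 (approx. 0.3)
Total utilization U = 1/10 + 1/3 + 1/5 + 3/10 = 14/15
Rounded to 4 decimal places: U = 0.9333
RM (Liu & Layland) bound for 4 tasks = 0.756828; compare with U = 14/15 (approx. 0.933333)
bound < U <= 1, so the RM sufficient condition is not met (inconclusive; an exact test such as response-time analysis is needed).

0.9333


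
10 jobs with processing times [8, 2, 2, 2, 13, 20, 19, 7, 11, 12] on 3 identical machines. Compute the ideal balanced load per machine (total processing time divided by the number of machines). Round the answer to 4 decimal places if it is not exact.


Total processing time = 8 + 2 + 2 + 2 + 13 + 20 + 19 + 7 + 11 + 12 = 96
Number of machines = 3
Ideal balanced load = 96 / 3 = 32.0

32.0


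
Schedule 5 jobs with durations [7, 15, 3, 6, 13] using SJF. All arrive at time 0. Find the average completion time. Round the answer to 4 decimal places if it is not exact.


SJF order (ascending): [3, 6, 7, 13, 15]
Completion times:
  Job 1: burst=3, C=3
  Job 2: burst=6, C=9
  Job 3: burst=7, C=16
  Job 4: burst=13, C=29
  Job 5: burst=15, C=44
Average completion = 101/5 = 20.2

20.2


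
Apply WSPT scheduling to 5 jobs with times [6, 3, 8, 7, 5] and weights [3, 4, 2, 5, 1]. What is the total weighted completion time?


Compute p/w ratios and sort ascending (WSPT): [(3, 4), (7, 5), (6, 3), (8, 2), (5, 1)]
Compute weighted completion times:
  Job (p=3,w=4): C=3, w*C=4*3=12
  Job (p=7,w=5): C=10, w*C=5*10=50
  Job (p=6,w=3): C=16, w*C=3*16=48
  Job (p=8,w=2): C=24, w*C=2*24=48
  Job (p=5,w=1): C=29, w*C=1*29=29
Total weighted completion time = 187

187


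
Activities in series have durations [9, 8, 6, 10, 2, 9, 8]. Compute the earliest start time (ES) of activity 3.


Activity 3 starts after activities 1 through 2 complete.
Predecessor durations: [9, 8]
ES = 9 + 8 = 17

17


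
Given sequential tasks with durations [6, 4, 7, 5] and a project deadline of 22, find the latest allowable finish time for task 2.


LF(activity 2) = deadline - sum of successor durations
Successors: activities 3 through 4 with durations [7, 5]
Sum of successor durations = 12
LF = 22 - 12 = 10

10


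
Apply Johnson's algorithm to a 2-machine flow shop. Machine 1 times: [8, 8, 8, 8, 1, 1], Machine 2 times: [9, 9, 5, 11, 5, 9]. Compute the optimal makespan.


Apply Johnson's rule:
  Group 1 (a <= b): [(5, 1, 5), (6, 1, 9), (1, 8, 9), (2, 8, 9), (4, 8, 11)]
  Group 2 (a > b): [(3, 8, 5)]
Optimal job order: [5, 6, 1, 2, 4, 3]
Schedule:
  Job 5: M1 done at 1, M2 done at 6
  Job 6: M1 done at 2, M2 done at 15
  Job 1: M1 done at 10, M2 done at 24
  Job 2: M1 done at 18, M2 done at 33
  Job 4: M1 done at 26, M2 done at 44
  Job 3: M1 done at 34, M2 done at 49
Makespan = 49

49


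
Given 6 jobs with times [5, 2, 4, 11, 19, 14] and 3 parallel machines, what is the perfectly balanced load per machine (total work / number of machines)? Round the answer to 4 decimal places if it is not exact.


Total processing time = 5 + 2 + 4 + 11 + 19 + 14 = 55
Number of machines = 3
Ideal balanced load = 55 / 3 = 18.3333

18.3333


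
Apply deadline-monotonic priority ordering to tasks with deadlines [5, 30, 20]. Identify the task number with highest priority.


Sort tasks by relative deadline (ascending):
  Task 1: deadline = 5
  Task 3: deadline = 20
  Task 2: deadline = 30
Priority order (highest first): [1, 3, 2]
Highest priority task = 1

1


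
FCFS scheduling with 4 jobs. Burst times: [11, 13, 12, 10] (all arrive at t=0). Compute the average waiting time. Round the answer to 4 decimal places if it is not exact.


FCFS order (as given): [11, 13, 12, 10]
Waiting times:
  Job 1: wait = 0
  Job 2: wait = 11
  Job 3: wait = 24
  Job 4: wait = 36
Sum of waiting times = 71
Average waiting time = 71/4 = 17.75

17.75


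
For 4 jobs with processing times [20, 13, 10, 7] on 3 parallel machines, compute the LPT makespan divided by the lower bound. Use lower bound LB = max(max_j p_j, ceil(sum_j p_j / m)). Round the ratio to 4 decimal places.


LPT order: [20, 13, 10, 7]
Machine loads after assignment: [20, 13, 17]
LPT makespan = 20
Lower bound = max(max_job, ceil(total/3)) = max(20, 17) = 20
Ratio = 20 / 20 = 1.0

1.0


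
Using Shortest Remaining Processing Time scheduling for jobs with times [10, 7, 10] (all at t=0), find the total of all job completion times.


Since all jobs arrive at t=0, SRPT equals SPT ordering.
SPT order: [7, 10, 10]
Completion times:
  Job 1: p=7, C=7
  Job 2: p=10, C=17
  Job 3: p=10, C=27
Total completion time = 7 + 17 + 27 = 51

51


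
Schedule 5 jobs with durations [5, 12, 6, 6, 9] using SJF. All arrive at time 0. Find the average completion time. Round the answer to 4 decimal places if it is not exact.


SJF order (ascending): [5, 6, 6, 9, 12]
Completion times:
  Job 1: burst=5, C=5
  Job 2: burst=6, C=11
  Job 3: burst=6, C=17
  Job 4: burst=9, C=26
  Job 5: burst=12, C=38
Average completion = 97/5 = 19.4

19.4


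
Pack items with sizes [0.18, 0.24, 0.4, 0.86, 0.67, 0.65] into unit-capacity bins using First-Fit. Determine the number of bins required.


Place items sequentially using First-Fit:
  Item 0.18 -> new Bin 1
  Item 0.24 -> Bin 1 (now 0.42)
  Item 0.4 -> Bin 1 (now 0.82)
  Item 0.86 -> new Bin 2
  Item 0.67 -> new Bin 3
  Item 0.65 -> new Bin 4
Total bins used = 4

4


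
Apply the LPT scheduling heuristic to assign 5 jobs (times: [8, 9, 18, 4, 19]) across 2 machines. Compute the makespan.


Sort jobs in decreasing order (LPT): [19, 18, 9, 8, 4]
Assign each job to the least loaded machine:
  Machine 1: jobs [19, 8, 4], load = 31
  Machine 2: jobs [18, 9], load = 27
Makespan = max load = 31

31


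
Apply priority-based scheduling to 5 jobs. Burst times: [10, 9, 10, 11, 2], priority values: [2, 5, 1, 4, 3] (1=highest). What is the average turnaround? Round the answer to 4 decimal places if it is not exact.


Sort by priority (ascending = highest first):
Order: [(1, 10), (2, 10), (3, 2), (4, 11), (5, 9)]
Completion times:
  Priority 1, burst=10, C=10
  Priority 2, burst=10, C=20
  Priority 3, burst=2, C=22
  Priority 4, burst=11, C=33
  Priority 5, burst=9, C=42
Average turnaround = 127/5 = 25.4

25.4


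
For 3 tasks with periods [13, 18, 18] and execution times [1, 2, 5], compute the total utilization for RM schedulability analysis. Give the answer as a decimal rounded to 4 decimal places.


Compute individual utilizations (exact fractions):
  Task 1: C/T = 1/13 (approx. 0.0769)
  Task 2: C/T = 2/18 = 1/9 (approx. 0.1111)
  Task 3: C/T = 5/18 (approx. 0.2778)
Total utilization U = 1/13 + 1/9 + 5/18 = 109/234
Rounded to 4 decimal places: U = 0.4658
RM (Liu & Layland) bound for 3 tasks = 0.779763; compare with U = 109/234 (approx. 0.465812)
U <= bound, so schedulable by RM sufficient condition.

0.4658


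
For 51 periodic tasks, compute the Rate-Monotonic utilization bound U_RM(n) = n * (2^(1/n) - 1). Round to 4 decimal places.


Compute 2^(1/51) = 1.0136839003
Subtract 1: 1.0136839003 - 1 = 0.0136839003
Multiply by n: 51 * 0.0136839003 = 0.6978789153
Round to 4 dp: 0.6979

0.6979


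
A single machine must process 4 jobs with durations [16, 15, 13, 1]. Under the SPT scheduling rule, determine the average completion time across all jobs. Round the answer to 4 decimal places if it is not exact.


Sort jobs by processing time (SPT order): [1, 13, 15, 16]
Compute completion times sequentially:
  Job 1: processing = 1, completes at 1
  Job 2: processing = 13, completes at 14
  Job 3: processing = 15, completes at 29
  Job 4: processing = 16, completes at 45
Sum of completion times = 89
Average completion time = 89/4 = 22.25

22.25


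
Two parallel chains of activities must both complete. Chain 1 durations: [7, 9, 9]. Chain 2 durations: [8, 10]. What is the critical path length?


Path A total = 7 + 9 + 9 = 25
Path B total = 8 + 10 = 18
Critical path = longest path = max(25, 18) = 25

25


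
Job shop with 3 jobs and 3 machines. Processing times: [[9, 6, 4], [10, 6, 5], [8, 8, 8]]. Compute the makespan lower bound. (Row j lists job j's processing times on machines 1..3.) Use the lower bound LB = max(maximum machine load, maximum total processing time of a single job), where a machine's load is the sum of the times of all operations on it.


Machine loads:
  Machine 1: 9 + 10 + 8 = 27
  Machine 2: 6 + 6 + 8 = 20
  Machine 3: 4 + 5 + 8 = 17
Max machine load = 27
Job totals:
  Job 1: 19
  Job 2: 21
  Job 3: 24
Max job total = 24
Lower bound = max(27, 24) = 27

27


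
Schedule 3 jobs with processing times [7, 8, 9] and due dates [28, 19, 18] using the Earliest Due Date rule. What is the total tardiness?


Sort by due date (EDD order): [(9, 18), (8, 19), (7, 28)]
Compute completion times and tardiness:
  Job 1: p=9, d=18, C=9, tardiness=max(0,9-18)=0
  Job 2: p=8, d=19, C=17, tardiness=max(0,17-19)=0
  Job 3: p=7, d=28, C=24, tardiness=max(0,24-28)=0
Total tardiness = 0

0


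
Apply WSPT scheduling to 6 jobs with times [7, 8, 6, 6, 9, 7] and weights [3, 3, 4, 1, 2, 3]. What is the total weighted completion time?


Compute p/w ratios and sort ascending (WSPT): [(6, 4), (7, 3), (7, 3), (8, 3), (9, 2), (6, 1)]
Compute weighted completion times:
  Job (p=6,w=4): C=6, w*C=4*6=24
  Job (p=7,w=3): C=13, w*C=3*13=39
  Job (p=7,w=3): C=20, w*C=3*20=60
  Job (p=8,w=3): C=28, w*C=3*28=84
  Job (p=9,w=2): C=37, w*C=2*37=74
  Job (p=6,w=1): C=43, w*C=1*43=43
Total weighted completion time = 324

324


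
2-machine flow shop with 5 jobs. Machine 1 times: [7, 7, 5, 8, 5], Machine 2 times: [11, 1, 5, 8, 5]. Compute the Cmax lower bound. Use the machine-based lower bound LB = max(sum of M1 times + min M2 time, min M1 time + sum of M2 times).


LB1 = sum(M1 times) + min(M2 times) = 32 + 1 = 33
LB2 = min(M1 times) + sum(M2 times) = 5 + 30 = 35
Lower bound = max(LB1, LB2) = max(33, 35) = 35

35


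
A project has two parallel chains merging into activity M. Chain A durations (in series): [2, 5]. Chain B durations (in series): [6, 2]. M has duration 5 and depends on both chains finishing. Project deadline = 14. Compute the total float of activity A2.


Forward pass: ES(A2) = sum of predecessors on chain A = 2
EF = ES + duration = 2 + 5 = 7
Backward pass: LF(M) = deadline = 14; LS(M) = 14 - 5 = 9
LF(A2) = LS(M) - sum(successors on chain A) = 9 - 0 = 9
LS = LF - duration = 9 - 5 = 4
Total float = LS - ES = 4 - 2 = 2

2


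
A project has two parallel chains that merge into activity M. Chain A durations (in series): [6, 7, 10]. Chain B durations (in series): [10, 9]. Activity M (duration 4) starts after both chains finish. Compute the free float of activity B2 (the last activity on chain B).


ES(B2) = sum of predecessors on chain B = 10
EF(B2) = ES + duration = 10 + 9 = 19
Successor of B2 is M. ES(M) = max(sum(A), sum(B)) = max(23, 19) = 23
Free float = ES(successor) - EF(current) = 23 - 19 = 4

4


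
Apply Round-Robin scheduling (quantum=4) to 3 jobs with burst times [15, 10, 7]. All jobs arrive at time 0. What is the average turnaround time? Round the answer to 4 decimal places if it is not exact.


Time quantum = 4
Execution trace:
  J1 runs 4 units, time = 4
  J2 runs 4 units, time = 8
  J3 runs 4 units, time = 12
  J1 runs 4 units, time = 16
  J2 runs 4 units, time = 20
  J3 runs 3 units, time = 23
  J1 runs 4 units, time = 27
  J2 runs 2 units, time = 29
  J1 runs 3 units, time = 32
Finish times: [32, 29, 23]
Average turnaround = 84/3 = 28.0

28.0


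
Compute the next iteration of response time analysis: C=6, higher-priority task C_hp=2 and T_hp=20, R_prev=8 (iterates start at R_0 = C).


R_next = C + ceil(R_prev / T_hp) * C_hp
ceil(8 / 20) = ceil(0.4) = 1
Interference = 1 * 2 = 2
R_next = 6 + 2 = 8
R_next = R_prev, so the iteration has converged (response time = 8).

8


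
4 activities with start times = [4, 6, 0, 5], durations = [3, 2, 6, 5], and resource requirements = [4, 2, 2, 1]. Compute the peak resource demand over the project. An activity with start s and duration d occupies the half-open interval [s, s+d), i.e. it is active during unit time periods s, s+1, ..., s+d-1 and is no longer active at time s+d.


Each activity i is active on [start_i, start_i + duration_i).
Compute total resource usage per time slot:
  t=0: active resources = [2], total = 2
  t=1: active resources = [2], total = 2
  t=2: active resources = [2], total = 2
  t=3: active resources = [2], total = 2
  t=4: active resources = [4, 2], total = 6
  t=5: active resources = [4, 2, 1], total = 7
  t=6: active resources = [4, 2, 1], total = 7
  t=7: active resources = [2, 1], total = 3
  t=8: active resources = [1], total = 1
  t=9: active resources = [1], total = 1
Peak resource demand = 7

7


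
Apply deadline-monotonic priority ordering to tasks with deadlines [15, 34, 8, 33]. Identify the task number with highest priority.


Sort tasks by relative deadline (ascending):
  Task 3: deadline = 8
  Task 1: deadline = 15
  Task 4: deadline = 33
  Task 2: deadline = 34
Priority order (highest first): [3, 1, 4, 2]
Highest priority task = 3

3


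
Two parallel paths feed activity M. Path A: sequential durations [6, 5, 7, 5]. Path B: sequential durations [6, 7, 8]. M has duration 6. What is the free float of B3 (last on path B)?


ES(B3) = sum of predecessors on chain B = 13
EF(B3) = ES + duration = 13 + 8 = 21
Successor of B3 is M. ES(M) = max(sum(A), sum(B)) = max(23, 21) = 23
Free float = ES(successor) - EF(current) = 23 - 21 = 2

2


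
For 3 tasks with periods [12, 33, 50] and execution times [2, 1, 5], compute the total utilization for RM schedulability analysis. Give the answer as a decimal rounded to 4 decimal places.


Compute individual utilizations (exact fractions):
  Task 1: C/T = 2/12 = 1/6 (approx. 0.1667)
  Task 2: C/T = 1/33 (approx. 0.0303)
  Task 3: C/T = 5/50 = 1/10 (approx. 0.1)
Total utilization U = 1/6 + 1/33 + 1/10 = 49/165
Rounded to 4 decimal places: U = 0.2970
RM (Liu & Layland) bound for 3 tasks = 0.779763; compare with U = 49/165 (approx. 0.296970)
U <= bound, so schedulable by RM sufficient condition.

0.2970


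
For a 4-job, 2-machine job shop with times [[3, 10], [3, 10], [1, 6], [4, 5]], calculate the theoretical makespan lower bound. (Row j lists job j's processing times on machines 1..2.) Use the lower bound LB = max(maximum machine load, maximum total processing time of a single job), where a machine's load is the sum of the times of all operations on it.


Machine loads:
  Machine 1: 3 + 3 + 1 + 4 = 11
  Machine 2: 10 + 10 + 6 + 5 = 31
Max machine load = 31
Job totals:
  Job 1: 13
  Job 2: 13
  Job 3: 7
  Job 4: 9
Max job total = 13
Lower bound = max(31, 13) = 31

31


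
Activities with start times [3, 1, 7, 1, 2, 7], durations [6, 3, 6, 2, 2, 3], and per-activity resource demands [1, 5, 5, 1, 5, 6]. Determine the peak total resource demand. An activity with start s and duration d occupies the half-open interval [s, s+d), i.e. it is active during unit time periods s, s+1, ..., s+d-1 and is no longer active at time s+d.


Each activity i is active on [start_i, start_i + duration_i).
Compute total resource usage per time slot:
  t=0: active resources = [], total = 0
  t=1: active resources = [5, 1], total = 6
  t=2: active resources = [5, 1, 5], total = 11
  t=3: active resources = [1, 5, 5], total = 11
  t=4: active resources = [1], total = 1
  t=5: active resources = [1], total = 1
  t=6: active resources = [1], total = 1
  t=7: active resources = [1, 5, 6], total = 12
  t=8: active resources = [1, 5, 6], total = 12
  t=9: active resources = [5, 6], total = 11
  t=10: active resources = [5], total = 5
  t=11: active resources = [5], total = 5
  t=12: active resources = [5], total = 5
Peak resource demand = 12

12


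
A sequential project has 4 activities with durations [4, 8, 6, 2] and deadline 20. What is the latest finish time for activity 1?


LF(activity 1) = deadline - sum of successor durations
Successors: activities 2 through 4 with durations [8, 6, 2]
Sum of successor durations = 16
LF = 20 - 16 = 4

4


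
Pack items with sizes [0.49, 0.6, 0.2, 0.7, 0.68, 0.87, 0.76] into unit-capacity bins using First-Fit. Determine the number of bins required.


Place items sequentially using First-Fit:
  Item 0.49 -> new Bin 1
  Item 0.6 -> new Bin 2
  Item 0.2 -> Bin 1 (now 0.69)
  Item 0.7 -> new Bin 3
  Item 0.68 -> new Bin 4
  Item 0.87 -> new Bin 5
  Item 0.76 -> new Bin 6
Total bins used = 6

6


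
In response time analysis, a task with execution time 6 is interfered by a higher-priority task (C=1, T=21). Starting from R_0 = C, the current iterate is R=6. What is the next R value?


R_next = C + ceil(R_prev / T_hp) * C_hp
ceil(6 / 21) = ceil(0.2857) = 1
Interference = 1 * 1 = 1
R_next = 6 + 1 = 7

7


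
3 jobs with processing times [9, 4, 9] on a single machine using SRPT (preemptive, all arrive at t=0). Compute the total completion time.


Since all jobs arrive at t=0, SRPT equals SPT ordering.
SPT order: [4, 9, 9]
Completion times:
  Job 1: p=4, C=4
  Job 2: p=9, C=13
  Job 3: p=9, C=22
Total completion time = 4 + 13 + 22 = 39

39


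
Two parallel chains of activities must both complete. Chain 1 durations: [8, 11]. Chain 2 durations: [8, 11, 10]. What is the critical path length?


Path A total = 8 + 11 = 19
Path B total = 8 + 11 + 10 = 29
Critical path = longest path = max(19, 29) = 29

29


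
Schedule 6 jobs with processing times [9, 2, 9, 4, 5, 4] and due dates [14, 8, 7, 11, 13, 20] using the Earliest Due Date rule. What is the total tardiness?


Sort by due date (EDD order): [(9, 7), (2, 8), (4, 11), (5, 13), (9, 14), (4, 20)]
Compute completion times and tardiness:
  Job 1: p=9, d=7, C=9, tardiness=max(0,9-7)=2
  Job 2: p=2, d=8, C=11, tardiness=max(0,11-8)=3
  Job 3: p=4, d=11, C=15, tardiness=max(0,15-11)=4
  Job 4: p=5, d=13, C=20, tardiness=max(0,20-13)=7
  Job 5: p=9, d=14, C=29, tardiness=max(0,29-14)=15
  Job 6: p=4, d=20, C=33, tardiness=max(0,33-20)=13
Total tardiness = 44

44


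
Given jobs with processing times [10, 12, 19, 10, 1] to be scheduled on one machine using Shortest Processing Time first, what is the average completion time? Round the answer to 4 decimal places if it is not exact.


Sort jobs by processing time (SPT order): [1, 10, 10, 12, 19]
Compute completion times sequentially:
  Job 1: processing = 1, completes at 1
  Job 2: processing = 10, completes at 11
  Job 3: processing = 10, completes at 21
  Job 4: processing = 12, completes at 33
  Job 5: processing = 19, completes at 52
Sum of completion times = 118
Average completion time = 118/5 = 23.6

23.6


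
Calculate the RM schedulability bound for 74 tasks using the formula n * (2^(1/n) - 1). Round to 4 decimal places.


Compute 2^(1/74) = 1.0094108601
Subtract 1: 1.0094108601 - 1 = 0.0094108601
Multiply by n: 74 * 0.0094108601 = 0.6964036474
Round to 4 dp: 0.6964

0.6964


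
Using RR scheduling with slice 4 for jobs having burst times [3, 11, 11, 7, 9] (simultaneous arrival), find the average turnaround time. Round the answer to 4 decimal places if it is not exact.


Time quantum = 4
Execution trace:
  J1 runs 3 units, time = 3
  J2 runs 4 units, time = 7
  J3 runs 4 units, time = 11
  J4 runs 4 units, time = 15
  J5 runs 4 units, time = 19
  J2 runs 4 units, time = 23
  J3 runs 4 units, time = 27
  J4 runs 3 units, time = 30
  J5 runs 4 units, time = 34
  J2 runs 3 units, time = 37
  J3 runs 3 units, time = 40
  J5 runs 1 units, time = 41
Finish times: [3, 37, 40, 30, 41]
Average turnaround = 151/5 = 30.2

30.2


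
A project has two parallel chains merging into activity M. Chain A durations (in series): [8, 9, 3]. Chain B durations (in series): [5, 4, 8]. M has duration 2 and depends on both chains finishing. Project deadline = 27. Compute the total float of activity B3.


Forward pass: ES(B3) = sum of predecessors on chain B = 9
EF = ES + duration = 9 + 8 = 17
Backward pass: LF(M) = deadline = 27; LS(M) = 27 - 2 = 25
LF(B3) = LS(M) - sum(successors on chain B) = 25 - 0 = 25
LS = LF - duration = 25 - 8 = 17
Total float = LS - ES = 17 - 9 = 8

8


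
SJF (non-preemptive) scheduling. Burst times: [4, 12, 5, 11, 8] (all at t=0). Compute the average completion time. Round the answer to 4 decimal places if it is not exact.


SJF order (ascending): [4, 5, 8, 11, 12]
Completion times:
  Job 1: burst=4, C=4
  Job 2: burst=5, C=9
  Job 3: burst=8, C=17
  Job 4: burst=11, C=28
  Job 5: burst=12, C=40
Average completion = 98/5 = 19.6

19.6


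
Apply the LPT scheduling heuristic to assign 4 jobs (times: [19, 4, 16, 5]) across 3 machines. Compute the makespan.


Sort jobs in decreasing order (LPT): [19, 16, 5, 4]
Assign each job to the least loaded machine:
  Machine 1: jobs [19], load = 19
  Machine 2: jobs [16], load = 16
  Machine 3: jobs [5, 4], load = 9
Makespan = max load = 19

19


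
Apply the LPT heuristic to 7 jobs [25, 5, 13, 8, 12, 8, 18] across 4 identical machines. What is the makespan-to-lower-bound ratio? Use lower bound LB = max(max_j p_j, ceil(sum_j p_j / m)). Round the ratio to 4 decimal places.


LPT order: [25, 18, 13, 12, 8, 8, 5]
Machine loads after assignment: [25, 23, 21, 20]
LPT makespan = 25
Lower bound = max(max_job, ceil(total/4)) = max(25, 23) = 25
Ratio = 25 / 25 = 1.0

1.0


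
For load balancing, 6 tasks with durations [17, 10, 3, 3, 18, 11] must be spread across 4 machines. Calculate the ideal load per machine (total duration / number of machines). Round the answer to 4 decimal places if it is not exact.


Total processing time = 17 + 10 + 3 + 3 + 18 + 11 = 62
Number of machines = 4
Ideal balanced load = 62 / 4 = 15.5

15.5


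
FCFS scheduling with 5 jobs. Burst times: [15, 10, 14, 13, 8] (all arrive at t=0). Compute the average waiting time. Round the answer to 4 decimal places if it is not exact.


FCFS order (as given): [15, 10, 14, 13, 8]
Waiting times:
  Job 1: wait = 0
  Job 2: wait = 15
  Job 3: wait = 25
  Job 4: wait = 39
  Job 5: wait = 52
Sum of waiting times = 131
Average waiting time = 131/5 = 26.2

26.2


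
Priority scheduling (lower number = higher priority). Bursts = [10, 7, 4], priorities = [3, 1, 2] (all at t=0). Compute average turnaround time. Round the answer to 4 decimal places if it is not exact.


Sort by priority (ascending = highest first):
Order: [(1, 7), (2, 4), (3, 10)]
Completion times:
  Priority 1, burst=7, C=7
  Priority 2, burst=4, C=11
  Priority 3, burst=10, C=21
Average turnaround = 39/3 = 13.0

13.0


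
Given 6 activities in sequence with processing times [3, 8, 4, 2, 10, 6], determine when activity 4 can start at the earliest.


Activity 4 starts after activities 1 through 3 complete.
Predecessor durations: [3, 8, 4]
ES = 3 + 8 + 4 = 15

15


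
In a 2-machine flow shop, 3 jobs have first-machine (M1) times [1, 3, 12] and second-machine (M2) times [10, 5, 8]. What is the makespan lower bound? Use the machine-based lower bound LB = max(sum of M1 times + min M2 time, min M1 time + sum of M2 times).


LB1 = sum(M1 times) + min(M2 times) = 16 + 5 = 21
LB2 = min(M1 times) + sum(M2 times) = 1 + 23 = 24
Lower bound = max(LB1, LB2) = max(21, 24) = 24

24


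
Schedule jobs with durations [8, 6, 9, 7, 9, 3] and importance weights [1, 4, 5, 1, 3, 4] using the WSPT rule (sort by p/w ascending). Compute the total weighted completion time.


Compute p/w ratios and sort ascending (WSPT): [(3, 4), (6, 4), (9, 5), (9, 3), (7, 1), (8, 1)]
Compute weighted completion times:
  Job (p=3,w=4): C=3, w*C=4*3=12
  Job (p=6,w=4): C=9, w*C=4*9=36
  Job (p=9,w=5): C=18, w*C=5*18=90
  Job (p=9,w=3): C=27, w*C=3*27=81
  Job (p=7,w=1): C=34, w*C=1*34=34
  Job (p=8,w=1): C=42, w*C=1*42=42
Total weighted completion time = 295

295


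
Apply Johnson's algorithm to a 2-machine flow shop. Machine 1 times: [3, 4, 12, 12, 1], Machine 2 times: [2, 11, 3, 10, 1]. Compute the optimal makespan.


Apply Johnson's rule:
  Group 1 (a <= b): [(5, 1, 1), (2, 4, 11)]
  Group 2 (a > b): [(4, 12, 10), (3, 12, 3), (1, 3, 2)]
Optimal job order: [5, 2, 4, 3, 1]
Schedule:
  Job 5: M1 done at 1, M2 done at 2
  Job 2: M1 done at 5, M2 done at 16
  Job 4: M1 done at 17, M2 done at 27
  Job 3: M1 done at 29, M2 done at 32
  Job 1: M1 done at 32, M2 done at 34
Makespan = 34

34


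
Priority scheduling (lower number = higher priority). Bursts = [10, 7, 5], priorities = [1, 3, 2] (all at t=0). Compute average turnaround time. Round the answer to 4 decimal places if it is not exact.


Sort by priority (ascending = highest first):
Order: [(1, 10), (2, 5), (3, 7)]
Completion times:
  Priority 1, burst=10, C=10
  Priority 2, burst=5, C=15
  Priority 3, burst=7, C=22
Average turnaround = 47/3 = 15.6667

15.6667


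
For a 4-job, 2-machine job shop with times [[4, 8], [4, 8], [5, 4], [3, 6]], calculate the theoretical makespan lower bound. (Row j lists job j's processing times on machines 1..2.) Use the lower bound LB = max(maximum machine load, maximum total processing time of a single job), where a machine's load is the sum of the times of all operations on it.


Machine loads:
  Machine 1: 4 + 4 + 5 + 3 = 16
  Machine 2: 8 + 8 + 4 + 6 = 26
Max machine load = 26
Job totals:
  Job 1: 12
  Job 2: 12
  Job 3: 9
  Job 4: 9
Max job total = 12
Lower bound = max(26, 12) = 26

26


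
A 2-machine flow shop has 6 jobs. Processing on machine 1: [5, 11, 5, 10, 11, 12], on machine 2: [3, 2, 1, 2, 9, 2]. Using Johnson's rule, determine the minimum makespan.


Apply Johnson's rule:
  Group 1 (a <= b): []
  Group 2 (a > b): [(5, 11, 9), (1, 5, 3), (2, 11, 2), (4, 10, 2), (6, 12, 2), (3, 5, 1)]
Optimal job order: [5, 1, 2, 4, 6, 3]
Schedule:
  Job 5: M1 done at 11, M2 done at 20
  Job 1: M1 done at 16, M2 done at 23
  Job 2: M1 done at 27, M2 done at 29
  Job 4: M1 done at 37, M2 done at 39
  Job 6: M1 done at 49, M2 done at 51
  Job 3: M1 done at 54, M2 done at 55
Makespan = 55

55
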